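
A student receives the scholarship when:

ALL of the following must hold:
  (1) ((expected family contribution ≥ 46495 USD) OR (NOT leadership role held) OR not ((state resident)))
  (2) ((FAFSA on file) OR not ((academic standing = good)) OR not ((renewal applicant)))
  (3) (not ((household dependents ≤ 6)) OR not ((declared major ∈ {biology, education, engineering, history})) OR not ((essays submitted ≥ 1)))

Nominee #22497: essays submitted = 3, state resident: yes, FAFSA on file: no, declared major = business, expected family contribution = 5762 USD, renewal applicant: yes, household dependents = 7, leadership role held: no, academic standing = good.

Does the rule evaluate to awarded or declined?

Atomic conditions:
  expected family contribution ≥ 46495 USD: 5762 ≥ 46495 is false
  NOT leadership role held: no → true
  state resident: yes → true
  FAFSA on file: no → false
  academic standing = good: good == good is true
  renewal applicant: yes → true
  household dependents ≤ 6: 7 ≤ 6 is false
  declared major ∈ {biology, education, engineering, history}: business is not in the set → false
  essays submitted ≥ 1: 3 ≥ 1 is true
Combine:
[1.3] NOT true = false
[1] false OR true OR false = true
[2.2] NOT true = false
[2.3] NOT true = false
[2] false OR false OR false = false
[3.1] NOT false = true
[3.2] NOT false = true
[3.3] NOT true = false
[3] true OR true OR false = true
[root] true AND false AND true = false
Overall: false → declined

Declined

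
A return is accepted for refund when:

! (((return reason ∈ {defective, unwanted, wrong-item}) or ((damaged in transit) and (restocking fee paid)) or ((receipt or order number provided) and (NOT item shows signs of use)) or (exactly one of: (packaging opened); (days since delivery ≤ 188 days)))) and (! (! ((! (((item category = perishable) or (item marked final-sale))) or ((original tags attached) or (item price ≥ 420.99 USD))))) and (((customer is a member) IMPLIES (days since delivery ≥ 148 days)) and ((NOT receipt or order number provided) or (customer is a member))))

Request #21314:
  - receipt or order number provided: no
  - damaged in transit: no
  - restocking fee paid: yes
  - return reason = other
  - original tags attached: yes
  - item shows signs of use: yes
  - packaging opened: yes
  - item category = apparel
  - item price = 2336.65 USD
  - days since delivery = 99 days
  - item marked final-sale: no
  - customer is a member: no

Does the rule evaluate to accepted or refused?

Atomic conditions:
  return reason ∈ {defective, unwanted, wrong-item}: other is not in the set → false
  damaged in transit: no → false
  restocking fee paid: yes → true
  receipt or order number provided: no → false
  NOT item shows signs of use: yes → false
  packaging opened: yes → true
  days since delivery ≤ 188 days: 99 ≤ 188 is true
  item category = perishable: apparel == perishable is false
  item marked final-sale: no → false
  original tags attached: yes → true
  item price ≥ 420.99 USD: 2336.65 ≥ 420.99 is true
  customer is a member: no → false
  days since delivery ≥ 148 days: 99 ≥ 148 is false
  NOT receipt or order number provided: no → true
Combine:
[1.1.2] false AND true = false
[1.1.3] false AND false = false
[1.1.4] exactly-one(true, true) = false
[1.1] false OR false OR false OR false = false
[1] NOT false = true
[2.1.1.1.1.1] false OR false = false
[2.1.1.1.1] NOT false = true
[2.1.1.1.2] true OR true = true
[2.1.1.1] true OR true = true
[2.1.1] NOT true = false
[2.1] NOT false = true
[2.2.1] false → false (antecedent false ⇒ implication holds) = true
[2.2.2] true OR false = true
[2.2] true AND true = true
[2] true AND true = true
[root] true AND true = true
Overall: true → accepted

Accepted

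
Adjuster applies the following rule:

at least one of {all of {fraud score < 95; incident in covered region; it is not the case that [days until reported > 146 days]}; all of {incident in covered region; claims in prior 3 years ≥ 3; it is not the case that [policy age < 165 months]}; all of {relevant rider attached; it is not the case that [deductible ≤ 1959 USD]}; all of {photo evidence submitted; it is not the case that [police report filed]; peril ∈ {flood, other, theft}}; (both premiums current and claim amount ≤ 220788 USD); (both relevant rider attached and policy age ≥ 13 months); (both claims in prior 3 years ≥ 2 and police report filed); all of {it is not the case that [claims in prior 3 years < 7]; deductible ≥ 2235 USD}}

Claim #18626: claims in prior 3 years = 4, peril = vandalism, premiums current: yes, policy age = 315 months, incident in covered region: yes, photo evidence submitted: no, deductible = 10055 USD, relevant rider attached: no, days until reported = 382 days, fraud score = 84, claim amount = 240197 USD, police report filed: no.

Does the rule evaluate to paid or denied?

Atomic conditions:
  fraud score < 95: 84 < 95 is true
  incident in covered region: yes → true
  days until reported > 146 days: 382 > 146 is true
  claims in prior 3 years ≥ 3: 4 ≥ 3 is true
  policy age < 165 months: 315 < 165 is false
  relevant rider attached: no → false
  deductible ≤ 1959 USD: 10055 ≤ 1959 is false
  photo evidence submitted: no → false
  police report filed: no → false
  peril ∈ {flood, other, theft}: vandalism is not in the set → false
  premiums current: yes → true
  claim amount ≤ 220788 USD: 240197 ≤ 220788 is false
  policy age ≥ 13 months: 315 ≥ 13 is true
  claims in prior 3 years ≥ 2: 4 ≥ 2 is true
  claims in prior 3 years < 7: 4 < 7 is true
  deductible ≥ 2235 USD: 10055 ≥ 2235 is true
Combine:
[1.3] NOT true = false
[1] true AND true AND false = false
[2.3] NOT false = true
[2] true AND true AND true = true
[3.2] NOT false = true
[3] false AND true = false
[4.2] NOT false = true
[4] false AND true AND false = false
[5] true AND false = false
[6] false AND true = false
[7] true AND false = false
[8.1] NOT true = false
[8] false AND true = false
[root] false OR true OR false OR false OR false OR false OR false OR false = true
Overall: true → paid

Paid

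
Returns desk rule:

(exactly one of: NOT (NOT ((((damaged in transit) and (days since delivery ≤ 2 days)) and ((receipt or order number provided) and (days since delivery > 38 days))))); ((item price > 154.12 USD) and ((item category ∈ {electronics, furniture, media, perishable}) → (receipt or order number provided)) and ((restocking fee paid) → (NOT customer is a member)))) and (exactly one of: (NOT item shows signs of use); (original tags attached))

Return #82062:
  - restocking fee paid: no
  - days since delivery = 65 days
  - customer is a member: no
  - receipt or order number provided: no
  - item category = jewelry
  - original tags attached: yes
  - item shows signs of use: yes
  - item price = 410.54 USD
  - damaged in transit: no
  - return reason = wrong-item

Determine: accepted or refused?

Accepted

Atomic conditions:
  damaged in transit: no → false
  days since delivery ≤ 2 days: 65 ≤ 2 is false
  receipt or order number provided: no → false
  days since delivery > 38 days: 65 > 38 is true
  item price > 154.12 USD: 410.54 > 154.12 is true
  item category ∈ {electronics, furniture, media, perishable}: jewelry is not in the set → false
  restocking fee paid: no → false
  NOT customer is a member: no → true
  NOT item shows signs of use: yes → false
  original tags attached: yes → true
Combine:
[1.1.1.1.1] false AND false = false
[1.1.1.1.2] false AND true = false
[1.1.1.1] false AND false = false
[1.1.1] NOT false = true
[1.1] NOT true = false
[1.2.2] false → false (antecedent false ⇒ implication holds) = true
[1.2.3] false → true (antecedent false ⇒ implication holds) = true
[1.2] true AND true AND true = true
[1] exactly-one(false, true) = true
[2] exactly-one(false, true) = true
[root] true AND true = true
Overall: true → accepted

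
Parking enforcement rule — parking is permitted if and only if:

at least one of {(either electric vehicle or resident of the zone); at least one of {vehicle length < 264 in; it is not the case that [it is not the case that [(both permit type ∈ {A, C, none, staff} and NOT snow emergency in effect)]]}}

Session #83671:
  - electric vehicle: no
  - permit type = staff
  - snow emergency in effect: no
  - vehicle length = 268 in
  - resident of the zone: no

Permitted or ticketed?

Atomic conditions:
  electric vehicle: no → false
  resident of the zone: no → false
  vehicle length < 264 in: 268 < 264 is false
  permit type ∈ {A, C, none, staff}: staff is in the set → true
  NOT snow emergency in effect: no → true
Combine:
[1] false OR false = false
[2.2.1.1] true AND true = true
[2.2.1] NOT true = false
[2.2] NOT false = true
[2] false OR true = true
[root] false OR true = true
Overall: true → permitted

Permitted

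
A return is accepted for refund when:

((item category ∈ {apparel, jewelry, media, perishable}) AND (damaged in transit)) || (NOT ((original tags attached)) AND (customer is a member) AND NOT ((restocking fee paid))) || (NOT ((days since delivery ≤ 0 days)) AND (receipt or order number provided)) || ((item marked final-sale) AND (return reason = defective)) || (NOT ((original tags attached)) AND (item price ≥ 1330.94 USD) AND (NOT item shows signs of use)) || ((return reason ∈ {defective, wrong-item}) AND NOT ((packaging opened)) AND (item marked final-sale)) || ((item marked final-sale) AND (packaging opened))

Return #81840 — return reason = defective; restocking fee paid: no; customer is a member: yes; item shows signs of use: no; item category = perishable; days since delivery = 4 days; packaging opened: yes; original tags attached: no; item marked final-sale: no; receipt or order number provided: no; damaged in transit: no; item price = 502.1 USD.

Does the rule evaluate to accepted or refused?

Atomic conditions:
  item category ∈ {apparel, jewelry, media, perishable}: perishable is in the set → true
  damaged in transit: no → false
  original tags attached: no → false
  customer is a member: yes → true
  restocking fee paid: no → false
  days since delivery ≤ 0 days: 4 ≤ 0 is false
  receipt or order number provided: no → false
  item marked final-sale: no → false
  return reason = defective: defective == defective is true
  item price ≥ 1330.94 USD: 502.1 ≥ 1330.94 is false
  NOT item shows signs of use: no → true
  return reason ∈ {defective, wrong-item}: defective is in the set → true
  packaging opened: yes → true
Combine:
[1] true AND false = false
[2.1] NOT false = true
[2.3] NOT false = true
[2] true AND true AND true = true
[3.1] NOT false = true
[3] true AND false = false
[4] false AND true = false
[5.1] NOT false = true
[5] true AND false AND true = false
[6.2] NOT true = false
[6] true AND false AND false = false
[7] false AND true = false
[root] false OR true OR false OR false OR false OR false OR false = true
Overall: true → accepted

Accepted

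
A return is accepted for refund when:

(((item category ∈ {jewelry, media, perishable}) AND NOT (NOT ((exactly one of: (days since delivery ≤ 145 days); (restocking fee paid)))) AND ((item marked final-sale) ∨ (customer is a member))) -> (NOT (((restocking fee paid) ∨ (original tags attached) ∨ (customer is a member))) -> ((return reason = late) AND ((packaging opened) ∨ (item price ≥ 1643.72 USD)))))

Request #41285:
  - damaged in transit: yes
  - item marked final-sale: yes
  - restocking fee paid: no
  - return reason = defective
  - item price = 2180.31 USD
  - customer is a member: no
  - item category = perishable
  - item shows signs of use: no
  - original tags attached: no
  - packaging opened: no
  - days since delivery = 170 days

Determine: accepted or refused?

Accepted

Atomic conditions:
  item category ∈ {jewelry, media, perishable}: perishable is in the set → true
  days since delivery ≤ 145 days: 170 ≤ 145 is false
  restocking fee paid: no → false
  item marked final-sale: yes → true
  customer is a member: no → false
  original tags attached: no → false
  return reason = late: defective == late is false
  packaging opened: no → false
  item price ≥ 1643.72 USD: 2180.31 ≥ 1643.72 is true
Combine:
[1.2.1.1] exactly-one(false, false) = false
[1.2.1] NOT false = true
[1.2] NOT true = false
[1.3] true OR false = true
[1] true AND false AND true = false
[2.1.1] false OR false OR false = false
[2.1] NOT false = true
[2.2.2] false OR true = true
[2.2] false AND true = false
[2] true → false = false
[root] false → false (antecedent false ⇒ implication holds) = true
Overall: true → accepted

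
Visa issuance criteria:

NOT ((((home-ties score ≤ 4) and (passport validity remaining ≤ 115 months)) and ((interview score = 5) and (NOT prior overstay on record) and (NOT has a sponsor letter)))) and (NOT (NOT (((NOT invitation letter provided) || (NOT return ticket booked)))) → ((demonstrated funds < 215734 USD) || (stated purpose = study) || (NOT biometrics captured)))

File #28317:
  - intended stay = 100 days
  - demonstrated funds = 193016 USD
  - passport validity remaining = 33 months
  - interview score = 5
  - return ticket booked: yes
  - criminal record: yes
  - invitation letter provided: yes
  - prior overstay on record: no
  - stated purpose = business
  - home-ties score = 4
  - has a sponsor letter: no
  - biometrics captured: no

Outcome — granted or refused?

Atomic conditions:
  home-ties score ≤ 4: 4 ≤ 4 is true
  passport validity remaining ≤ 115 months: 33 ≤ 115 is true
  interview score = 5: 5 == 5 is true
  NOT prior overstay on record: no → true
  NOT has a sponsor letter: no → true
  NOT invitation letter provided: yes → false
  NOT return ticket booked: yes → false
  demonstrated funds < 215734 USD: 193016 < 215734 is true
  stated purpose = study: business == study is false
  NOT biometrics captured: no → true
Combine:
[1.1.1] true AND true = true
[1.1.2] true AND true AND true = true
[1.1] true AND true = true
[1] NOT true = false
[2.1.1.1] false OR false = false
[2.1.1] NOT false = true
[2.1] NOT true = false
[2.2] true OR false OR true = true
[2] false → true (antecedent false ⇒ implication holds) = true
[root] false AND true = false
Overall: false → refused

Refused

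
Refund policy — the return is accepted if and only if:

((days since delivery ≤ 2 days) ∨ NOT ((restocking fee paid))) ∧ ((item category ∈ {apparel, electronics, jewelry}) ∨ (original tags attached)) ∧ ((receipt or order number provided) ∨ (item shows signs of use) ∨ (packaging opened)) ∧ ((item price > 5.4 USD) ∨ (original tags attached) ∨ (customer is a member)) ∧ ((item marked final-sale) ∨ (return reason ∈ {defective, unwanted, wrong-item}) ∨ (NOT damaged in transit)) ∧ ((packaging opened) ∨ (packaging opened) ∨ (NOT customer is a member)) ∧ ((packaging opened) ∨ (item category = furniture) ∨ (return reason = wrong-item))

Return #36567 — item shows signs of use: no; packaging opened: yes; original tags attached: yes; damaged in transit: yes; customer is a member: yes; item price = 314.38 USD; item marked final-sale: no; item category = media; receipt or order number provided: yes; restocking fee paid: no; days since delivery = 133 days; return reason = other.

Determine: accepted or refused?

Refused

Atomic conditions:
  days since delivery ≤ 2 days: 133 ≤ 2 is false
  restocking fee paid: no → false
  item category ∈ {apparel, electronics, jewelry}: media is not in the set → false
  original tags attached: yes → true
  receipt or order number provided: yes → true
  item shows signs of use: no → false
  packaging opened: yes → true
  item price > 5.4 USD: 314.38 > 5.4 is true
  customer is a member: yes → true
  item marked final-sale: no → false
  return reason ∈ {defective, unwanted, wrong-item}: other is not in the set → false
  NOT damaged in transit: yes → false
  NOT customer is a member: yes → false
  item category = furniture: media == furniture is false
  return reason = wrong-item: other == wrong-item is false
Combine:
[1.2] NOT false = true
[1] false OR true = true
[2] false OR true = true
[3] true OR false OR true = true
[4] true OR true OR true = true
[5] false OR false OR false = false
[6] true OR true OR false = true
[7] true OR false OR false = true
[root] true AND true AND true AND true AND false AND true AND true = false
Overall: false → refused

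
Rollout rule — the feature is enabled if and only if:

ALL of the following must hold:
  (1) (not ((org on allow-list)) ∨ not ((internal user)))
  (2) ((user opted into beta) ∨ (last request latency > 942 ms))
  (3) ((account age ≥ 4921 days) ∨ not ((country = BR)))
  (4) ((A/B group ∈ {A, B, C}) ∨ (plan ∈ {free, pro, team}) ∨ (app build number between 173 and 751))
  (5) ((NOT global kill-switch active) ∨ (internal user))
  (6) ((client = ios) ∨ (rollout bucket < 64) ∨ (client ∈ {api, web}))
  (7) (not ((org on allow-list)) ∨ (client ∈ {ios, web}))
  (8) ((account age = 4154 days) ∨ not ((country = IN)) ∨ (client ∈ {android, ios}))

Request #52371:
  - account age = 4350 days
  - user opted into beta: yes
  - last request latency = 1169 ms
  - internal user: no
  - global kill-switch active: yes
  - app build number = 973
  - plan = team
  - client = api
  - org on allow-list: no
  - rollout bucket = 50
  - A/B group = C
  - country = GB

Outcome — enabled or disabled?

Atomic conditions:
  org on allow-list: no → false
  internal user: no → false
  user opted into beta: yes → true
  last request latency > 942 ms: 1169 > 942 is true
  account age ≥ 4921 days: 4350 ≥ 4921 is false
  country = BR: GB == BR is false
  A/B group ∈ {A, B, C}: C is in the set → true
  plan ∈ {free, pro, team}: team is in the set → true
  app build number between 173 and 751: 973 in [173, 751] is false
  NOT global kill-switch active: yes → false
  client = ios: api == ios is false
  rollout bucket < 64: 50 < 64 is true
  client ∈ {api, web}: api is in the set → true
  client ∈ {ios, web}: api is not in the set → false
  account age = 4154 days: 4350 == 4154 is false
  country = IN: GB == IN is false
  client ∈ {android, ios}: api is not in the set → false
Combine:
[1.1] NOT false = true
[1.2] NOT false = true
[1] true OR true = true
[2] true OR true = true
[3.2] NOT false = true
[3] false OR true = true
[4] true OR true OR false = true
[5] false OR false = false
[6] false OR true OR true = true
[7.1] NOT false = true
[7] true OR false = true
[8.2] NOT false = true
[8] false OR true OR false = true
[root] true AND true AND true AND true AND false AND true AND true AND true = false
Overall: false → disabled

Disabled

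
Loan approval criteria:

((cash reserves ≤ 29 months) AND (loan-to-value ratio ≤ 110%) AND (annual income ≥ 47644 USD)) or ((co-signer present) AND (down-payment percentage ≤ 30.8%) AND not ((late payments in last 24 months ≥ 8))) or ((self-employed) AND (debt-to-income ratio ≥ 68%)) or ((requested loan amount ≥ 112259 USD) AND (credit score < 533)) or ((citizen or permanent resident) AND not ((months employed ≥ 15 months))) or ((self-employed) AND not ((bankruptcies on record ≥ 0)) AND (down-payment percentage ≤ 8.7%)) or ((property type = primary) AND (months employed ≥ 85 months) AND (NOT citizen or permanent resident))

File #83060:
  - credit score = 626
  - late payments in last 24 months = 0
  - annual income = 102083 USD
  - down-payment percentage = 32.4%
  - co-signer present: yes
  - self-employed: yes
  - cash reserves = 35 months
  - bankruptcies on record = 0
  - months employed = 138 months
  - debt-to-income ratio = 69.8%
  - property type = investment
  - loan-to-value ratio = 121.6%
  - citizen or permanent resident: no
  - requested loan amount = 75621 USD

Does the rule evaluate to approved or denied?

Atomic conditions:
  cash reserves ≤ 29 months: 35 ≤ 29 is false
  loan-to-value ratio ≤ 110%: 121.6 ≤ 110 is false
  annual income ≥ 47644 USD: 102083 ≥ 47644 is true
  co-signer present: yes → true
  down-payment percentage ≤ 30.8%: 32.4 ≤ 30.8 is false
  late payments in last 24 months ≥ 8: 0 ≥ 8 is false
  self-employed: yes → true
  debt-to-income ratio ≥ 68%: 69.8 ≥ 68 is true
  requested loan amount ≥ 112259 USD: 75621 ≥ 112259 is false
  credit score < 533: 626 < 533 is false
  citizen or permanent resident: no → false
  months employed ≥ 15 months: 138 ≥ 15 is true
  bankruptcies on record ≥ 0: 0 ≥ 0 is true
  down-payment percentage ≤ 8.7%: 32.4 ≤ 8.7 is false
  property type = primary: investment == primary is false
  months employed ≥ 85 months: 138 ≥ 85 is true
  NOT citizen or permanent resident: no → true
Combine:
[1] false AND false AND true = false
[2.3] NOT false = true
[2] true AND false AND true = false
[3] true AND true = true
[4] false AND false = false
[5.2] NOT true = false
[5] false AND false = false
[6.2] NOT true = false
[6] true AND false AND false = false
[7] false AND true AND true = false
[root] false OR false OR true OR false OR false OR false OR false = true
Overall: true → approved

Approved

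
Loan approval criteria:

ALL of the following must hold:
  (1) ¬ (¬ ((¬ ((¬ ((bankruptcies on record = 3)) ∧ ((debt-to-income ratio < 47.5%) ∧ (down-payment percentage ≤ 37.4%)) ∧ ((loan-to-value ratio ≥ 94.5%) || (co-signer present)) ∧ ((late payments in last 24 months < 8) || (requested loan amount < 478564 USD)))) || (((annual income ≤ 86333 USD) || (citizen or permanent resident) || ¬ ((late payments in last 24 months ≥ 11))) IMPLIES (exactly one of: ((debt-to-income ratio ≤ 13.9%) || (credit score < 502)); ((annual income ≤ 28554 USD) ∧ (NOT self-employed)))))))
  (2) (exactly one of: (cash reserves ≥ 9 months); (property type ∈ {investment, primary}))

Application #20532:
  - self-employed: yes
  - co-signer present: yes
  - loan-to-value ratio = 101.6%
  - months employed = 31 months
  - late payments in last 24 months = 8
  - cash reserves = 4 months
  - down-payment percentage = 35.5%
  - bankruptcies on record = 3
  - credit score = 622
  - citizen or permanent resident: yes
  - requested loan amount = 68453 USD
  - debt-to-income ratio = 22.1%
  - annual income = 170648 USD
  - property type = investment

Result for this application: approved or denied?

Atomic conditions:
  bankruptcies on record = 3: 3 == 3 is true
  debt-to-income ratio < 47.5%: 22.1 < 47.5 is true
  down-payment percentage ≤ 37.4%: 35.5 ≤ 37.4 is true
  loan-to-value ratio ≥ 94.5%: 101.6 ≥ 94.5 is true
  co-signer present: yes → true
  late payments in last 24 months < 8: 8 < 8 is false
  requested loan amount < 478564 USD: 68453 < 478564 is true
  annual income ≤ 86333 USD: 170648 ≤ 86333 is false
  citizen or permanent resident: yes → true
  late payments in last 24 months ≥ 11: 8 ≥ 11 is false
  debt-to-income ratio ≤ 13.9%: 22.1 ≤ 13.9 is false
  credit score < 502: 622 < 502 is false
  annual income ≤ 28554 USD: 170648 ≤ 28554 is false
  NOT self-employed: yes → false
  cash reserves ≥ 9 months: 4 ≥ 9 is false
  property type ∈ {investment, primary}: investment is in the set → true
Combine:
[1.1.1.1.1.1] NOT true = false
[1.1.1.1.1.2] true AND true = true
[1.1.1.1.1.3] true OR true = true
[1.1.1.1.1.4] false OR true = true
[1.1.1.1.1] false AND true AND true AND true = false
[1.1.1.1] NOT false = true
[1.1.1.2.1.3] NOT false = true
[1.1.1.2.1] false OR true OR true = true
[1.1.1.2.2.1] false OR false = false
[1.1.1.2.2.2] false AND false = false
[1.1.1.2.2] exactly-one(false, false) = false
[1.1.1.2] true → false = false
[1.1.1] true OR false = true
[1.1] NOT true = false
[1] NOT false = true
[2] exactly-one(false, true) = true
[root] true AND true = true
Overall: true → approved

Approved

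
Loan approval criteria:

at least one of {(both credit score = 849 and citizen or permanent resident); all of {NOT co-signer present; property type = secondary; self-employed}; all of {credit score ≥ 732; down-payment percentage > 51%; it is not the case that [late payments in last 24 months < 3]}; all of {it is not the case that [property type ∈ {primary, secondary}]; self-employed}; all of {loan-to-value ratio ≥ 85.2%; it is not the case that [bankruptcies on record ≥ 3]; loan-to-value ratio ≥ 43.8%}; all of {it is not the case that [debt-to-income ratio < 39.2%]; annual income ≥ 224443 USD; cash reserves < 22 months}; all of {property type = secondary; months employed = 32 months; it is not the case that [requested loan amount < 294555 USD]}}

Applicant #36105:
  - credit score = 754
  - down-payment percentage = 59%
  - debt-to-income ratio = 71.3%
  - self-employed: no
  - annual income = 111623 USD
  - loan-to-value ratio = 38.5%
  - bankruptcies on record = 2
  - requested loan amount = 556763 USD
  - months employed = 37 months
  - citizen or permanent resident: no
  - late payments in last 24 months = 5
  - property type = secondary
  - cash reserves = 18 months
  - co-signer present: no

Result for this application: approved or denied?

Approved

Atomic conditions:
  credit score = 849: 754 == 849 is false
  citizen or permanent resident: no → false
  NOT co-signer present: no → true
  property type = secondary: secondary == secondary is true
  self-employed: no → false
  credit score ≥ 732: 754 ≥ 732 is true
  down-payment percentage > 51%: 59 > 51 is true
  late payments in last 24 months < 3: 5 < 3 is false
  property type ∈ {primary, secondary}: secondary is in the set → true
  loan-to-value ratio ≥ 85.2%: 38.5 ≥ 85.2 is false
  bankruptcies on record ≥ 3: 2 ≥ 3 is false
  loan-to-value ratio ≥ 43.8%: 38.5 ≥ 43.8 is false
  debt-to-income ratio < 39.2%: 71.3 < 39.2 is false
  annual income ≥ 224443 USD: 111623 ≥ 224443 is false
  cash reserves < 22 months: 18 < 22 is true
  months employed = 32 months: 37 == 32 is false
  requested loan amount < 294555 USD: 556763 < 294555 is false
Combine:
[1] false AND false = false
[2] true AND true AND false = false
[3.3] NOT false = true
[3] true AND true AND true = true
[4.1] NOT true = false
[4] false AND false = false
[5.2] NOT false = true
[5] false AND true AND false = false
[6.1] NOT false = true
[6] true AND false AND true = false
[7.3] NOT false = true
[7] true AND false AND true = false
[root] false OR false OR true OR false OR false OR false OR false = true
Overall: true → approved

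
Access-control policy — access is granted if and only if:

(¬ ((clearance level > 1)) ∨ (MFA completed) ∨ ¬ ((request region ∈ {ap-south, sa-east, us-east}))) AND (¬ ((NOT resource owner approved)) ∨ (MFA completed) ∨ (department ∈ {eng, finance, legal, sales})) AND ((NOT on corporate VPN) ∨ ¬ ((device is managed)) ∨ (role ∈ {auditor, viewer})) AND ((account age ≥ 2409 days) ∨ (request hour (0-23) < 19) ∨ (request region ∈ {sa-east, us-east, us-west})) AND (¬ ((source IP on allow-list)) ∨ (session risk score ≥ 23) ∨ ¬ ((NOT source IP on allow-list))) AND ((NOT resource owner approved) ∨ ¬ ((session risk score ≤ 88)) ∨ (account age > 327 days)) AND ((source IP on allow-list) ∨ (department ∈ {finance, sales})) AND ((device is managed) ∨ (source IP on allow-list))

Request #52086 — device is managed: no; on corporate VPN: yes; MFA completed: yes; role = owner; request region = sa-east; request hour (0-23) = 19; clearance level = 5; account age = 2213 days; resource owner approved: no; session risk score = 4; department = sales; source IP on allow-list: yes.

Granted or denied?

Granted

Atomic conditions:
  clearance level > 1: 5 > 1 is true
  MFA completed: yes → true
  request region ∈ {ap-south, sa-east, us-east}: sa-east is in the set → true
  NOT resource owner approved: no → true
  department ∈ {eng, finance, legal, sales}: sales is in the set → true
  NOT on corporate VPN: yes → false
  device is managed: no → false
  role ∈ {auditor, viewer}: owner is not in the set → false
  account age ≥ 2409 days: 2213 ≥ 2409 is false
  request hour (0-23) < 19: 19 < 19 is false
  request region ∈ {sa-east, us-east, us-west}: sa-east is in the set → true
  source IP on allow-list: yes → true
  session risk score ≥ 23: 4 ≥ 23 is false
  NOT source IP on allow-list: yes → false
  session risk score ≤ 88: 4 ≤ 88 is true
  account age > 327 days: 2213 > 327 is true
  department ∈ {finance, sales}: sales is in the set → true
Combine:
[1.1] NOT true = false
[1.3] NOT true = false
[1] false OR true OR false = true
[2.1] NOT true = false
[2] false OR true OR true = true
[3.2] NOT false = true
[3] false OR true OR false = true
[4] false OR false OR true = true
[5.1] NOT true = false
[5.3] NOT false = true
[5] false OR false OR true = true
[6.2] NOT true = false
[6] true OR false OR true = true
[7] true OR true = true
[8] false OR true = true
[root] true AND true AND true AND true AND true AND true AND true AND true = true
Overall: true → granted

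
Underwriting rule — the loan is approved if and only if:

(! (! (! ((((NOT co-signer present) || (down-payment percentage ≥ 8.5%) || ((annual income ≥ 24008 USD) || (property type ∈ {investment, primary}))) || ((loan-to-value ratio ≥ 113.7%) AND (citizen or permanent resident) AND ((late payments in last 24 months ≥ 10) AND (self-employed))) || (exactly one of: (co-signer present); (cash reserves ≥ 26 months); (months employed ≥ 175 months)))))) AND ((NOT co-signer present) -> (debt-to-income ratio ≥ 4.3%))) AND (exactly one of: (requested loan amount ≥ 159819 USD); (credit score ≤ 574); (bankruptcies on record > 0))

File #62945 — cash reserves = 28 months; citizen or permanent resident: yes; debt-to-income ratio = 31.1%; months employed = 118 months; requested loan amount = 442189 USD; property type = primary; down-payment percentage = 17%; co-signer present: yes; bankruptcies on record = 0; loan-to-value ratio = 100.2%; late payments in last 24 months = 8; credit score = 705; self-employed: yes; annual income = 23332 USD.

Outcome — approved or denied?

Denied

Atomic conditions:
  NOT co-signer present: yes → false
  down-payment percentage ≥ 8.5%: 17 ≥ 8.5 is true
  annual income ≥ 24008 USD: 23332 ≥ 24008 is false
  property type ∈ {investment, primary}: primary is in the set → true
  loan-to-value ratio ≥ 113.7%: 100.2 ≥ 113.7 is false
  citizen or permanent resident: yes → true
  late payments in last 24 months ≥ 10: 8 ≥ 10 is false
  self-employed: yes → true
  co-signer present: yes → true
  cash reserves ≥ 26 months: 28 ≥ 26 is true
  months employed ≥ 175 months: 118 ≥ 175 is false
  debt-to-income ratio ≥ 4.3%: 31.1 ≥ 4.3 is true
  requested loan amount ≥ 159819 USD: 442189 ≥ 159819 is true
  credit score ≤ 574: 705 ≤ 574 is false
  bankruptcies on record > 0: 0 > 0 is false
Combine:
[1.1.1.1.1.1.3] false OR true = true
[1.1.1.1.1.1] false OR true OR true = true
[1.1.1.1.1.2.3] false AND true = false
[1.1.1.1.1.2] false AND true AND false = false
[1.1.1.1.1.3] exactly-one(true, true, false) = false
[1.1.1.1.1] true OR false OR false = true
[1.1.1.1] NOT true = false
[1.1.1] NOT false = true
[1.1] NOT true = false
[1.2] false → true (antecedent false ⇒ implication holds) = true
[1] false AND true = false
[2] exactly-one(true, false, false) = true
[root] false AND true = false
Overall: false → denied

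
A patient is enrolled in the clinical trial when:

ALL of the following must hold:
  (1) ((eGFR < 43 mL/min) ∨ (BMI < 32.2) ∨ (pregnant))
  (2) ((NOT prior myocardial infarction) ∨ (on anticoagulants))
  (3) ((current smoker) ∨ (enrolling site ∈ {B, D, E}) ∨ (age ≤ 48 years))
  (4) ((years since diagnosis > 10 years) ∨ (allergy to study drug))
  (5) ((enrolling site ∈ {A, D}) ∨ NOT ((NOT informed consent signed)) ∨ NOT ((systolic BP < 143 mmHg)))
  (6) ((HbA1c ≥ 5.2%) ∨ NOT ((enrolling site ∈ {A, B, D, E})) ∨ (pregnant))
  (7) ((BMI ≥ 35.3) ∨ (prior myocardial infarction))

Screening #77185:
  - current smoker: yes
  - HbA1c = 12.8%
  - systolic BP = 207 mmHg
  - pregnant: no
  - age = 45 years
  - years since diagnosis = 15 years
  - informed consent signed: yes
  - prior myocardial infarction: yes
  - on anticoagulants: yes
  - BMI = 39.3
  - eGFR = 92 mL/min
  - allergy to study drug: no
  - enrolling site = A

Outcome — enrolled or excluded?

Excluded

Atomic conditions:
  eGFR < 43 mL/min: 92 < 43 is false
  BMI < 32.2: 39.3 < 32.2 is false
  pregnant: no → false
  NOT prior myocardial infarction: yes → false
  on anticoagulants: yes → true
  current smoker: yes → true
  enrolling site ∈ {B, D, E}: A is not in the set → false
  age ≤ 48 years: 45 ≤ 48 is true
  years since diagnosis > 10 years: 15 > 10 is true
  allergy to study drug: no → false
  enrolling site ∈ {A, D}: A is in the set → true
  NOT informed consent signed: yes → false
  systolic BP < 143 mmHg: 207 < 143 is false
  HbA1c ≥ 5.2%: 12.8 ≥ 5.2 is true
  enrolling site ∈ {A, B, D, E}: A is in the set → true
  BMI ≥ 35.3: 39.3 ≥ 35.3 is true
  prior myocardial infarction: yes → true
Combine:
[1] false OR false OR false = false
[2] false OR true = true
[3] true OR false OR true = true
[4] true OR false = true
[5.2] NOT false = true
[5.3] NOT false = true
[5] true OR true OR true = true
[6.2] NOT true = false
[6] true OR false OR false = true
[7] true OR true = true
[root] false AND true AND true AND true AND true AND true AND true = false
Overall: false → excluded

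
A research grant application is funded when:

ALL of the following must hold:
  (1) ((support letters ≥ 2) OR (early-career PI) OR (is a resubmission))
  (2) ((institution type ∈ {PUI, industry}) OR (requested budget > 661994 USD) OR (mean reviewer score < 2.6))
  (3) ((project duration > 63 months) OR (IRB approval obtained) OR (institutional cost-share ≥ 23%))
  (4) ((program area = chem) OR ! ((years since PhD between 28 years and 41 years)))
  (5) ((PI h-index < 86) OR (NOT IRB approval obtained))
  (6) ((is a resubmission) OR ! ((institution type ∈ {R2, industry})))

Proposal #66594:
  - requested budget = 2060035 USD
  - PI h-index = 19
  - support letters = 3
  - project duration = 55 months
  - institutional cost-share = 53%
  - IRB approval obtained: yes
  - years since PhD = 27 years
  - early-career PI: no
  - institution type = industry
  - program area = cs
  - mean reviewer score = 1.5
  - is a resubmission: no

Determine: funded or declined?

Atomic conditions:
  support letters ≥ 2: 3 ≥ 2 is true
  early-career PI: no → false
  is a resubmission: no → false
  institution type ∈ {PUI, industry}: industry is in the set → true
  requested budget > 661994 USD: 2060035 > 661994 is true
  mean reviewer score < 2.6: 1.5 < 2.6 is true
  project duration > 63 months: 55 > 63 is false
  IRB approval obtained: yes → true
  institutional cost-share ≥ 23%: 53 ≥ 23 is true
  program area = chem: cs == chem is false
  years since PhD between 28 years and 41 years: 27 in [28, 41] is false
  PI h-index < 86: 19 < 86 is true
  NOT IRB approval obtained: yes → false
  institution type ∈ {R2, industry}: industry is in the set → true
Combine:
[1] true OR false OR false = true
[2] true OR true OR true = true
[3] false OR true OR true = true
[4.2] NOT false = true
[4] false OR true = true
[5] true OR false = true
[6.2] NOT true = false
[6] false OR false = false
[root] true AND true AND true AND true AND true AND false = false
Overall: false → declined

Declined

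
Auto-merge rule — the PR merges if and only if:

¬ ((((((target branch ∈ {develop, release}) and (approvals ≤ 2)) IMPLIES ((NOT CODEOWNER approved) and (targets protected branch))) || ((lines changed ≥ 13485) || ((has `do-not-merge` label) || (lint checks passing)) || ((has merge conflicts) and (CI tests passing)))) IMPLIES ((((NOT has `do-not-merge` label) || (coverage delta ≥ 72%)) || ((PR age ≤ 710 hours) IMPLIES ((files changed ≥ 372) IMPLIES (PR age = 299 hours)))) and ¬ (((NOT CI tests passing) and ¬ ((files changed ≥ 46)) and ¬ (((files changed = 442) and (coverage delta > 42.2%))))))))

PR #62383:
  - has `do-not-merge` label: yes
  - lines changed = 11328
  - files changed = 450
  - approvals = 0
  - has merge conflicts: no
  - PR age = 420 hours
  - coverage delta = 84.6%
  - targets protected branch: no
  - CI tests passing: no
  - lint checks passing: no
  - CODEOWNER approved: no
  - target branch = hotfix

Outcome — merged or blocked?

Atomic conditions:
  target branch ∈ {develop, release}: hotfix is not in the set → false
  approvals ≤ 2: 0 ≤ 2 is true
  NOT CODEOWNER approved: no → true
  targets protected branch: no → false
  lines changed ≥ 13485: 11328 ≥ 13485 is false
  has `do-not-merge` label: yes → true
  lint checks passing: no → false
  has merge conflicts: no → false
  CI tests passing: no → false
  NOT has `do-not-merge` label: yes → false
  coverage delta ≥ 72%: 84.6 ≥ 72 is true
  PR age ≤ 710 hours: 420 ≤ 710 is true
  files changed ≥ 372: 450 ≥ 372 is true
  PR age = 299 hours: 420 == 299 is false
  NOT CI tests passing: no → true
  files changed ≥ 46: 450 ≥ 46 is true
  files changed = 442: 450 == 442 is false
  coverage delta > 42.2%: 84.6 > 42.2 is true
Combine:
[1.1.1.1] false AND true = false
[1.1.1.2] true AND false = false
[1.1.1] false → false (antecedent false ⇒ implication holds) = true
[1.1.2.2] true OR false = true
[1.1.2.3] false AND false = false
[1.1.2] false OR true OR false = true
[1.1] true OR true = true
[1.2.1.1] false OR true = true
[1.2.1.2.2] true → false = false
[1.2.1.2] true → false = false
[1.2.1] true OR false = true
[1.2.2.1.2] NOT true = false
[1.2.2.1.3.1] false AND true = false
[1.2.2.1.3] NOT false = true
[1.2.2.1] true AND false AND true = false
[1.2.2] NOT false = true
[1.2] true AND true = true
[1] true → true = true
[root] NOT true = false
Overall: false → blocked

Blocked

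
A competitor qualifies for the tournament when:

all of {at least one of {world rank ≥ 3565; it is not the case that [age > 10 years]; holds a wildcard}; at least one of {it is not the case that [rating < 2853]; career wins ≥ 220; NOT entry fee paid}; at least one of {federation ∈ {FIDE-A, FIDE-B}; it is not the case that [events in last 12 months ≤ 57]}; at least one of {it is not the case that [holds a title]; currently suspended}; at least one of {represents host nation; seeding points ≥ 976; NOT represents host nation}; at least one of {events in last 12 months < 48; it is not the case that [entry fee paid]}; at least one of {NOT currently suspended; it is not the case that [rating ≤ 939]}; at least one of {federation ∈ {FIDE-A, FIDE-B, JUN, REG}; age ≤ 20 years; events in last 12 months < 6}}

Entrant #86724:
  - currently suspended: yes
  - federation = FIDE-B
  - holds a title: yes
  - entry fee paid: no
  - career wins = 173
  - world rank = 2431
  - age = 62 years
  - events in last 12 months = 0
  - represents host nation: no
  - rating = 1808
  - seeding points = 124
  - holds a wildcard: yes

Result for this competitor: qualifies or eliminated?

Qualifies

Atomic conditions:
  world rank ≥ 3565: 2431 ≥ 3565 is false
  age > 10 years: 62 > 10 is true
  holds a wildcard: yes → true
  rating < 2853: 1808 < 2853 is true
  career wins ≥ 220: 173 ≥ 220 is false
  NOT entry fee paid: no → true
  federation ∈ {FIDE-A, FIDE-B}: FIDE-B is in the set → true
  events in last 12 months ≤ 57: 0 ≤ 57 is true
  holds a title: yes → true
  currently suspended: yes → true
  represents host nation: no → false
  seeding points ≥ 976: 124 ≥ 976 is false
  NOT represents host nation: no → true
  events in last 12 months < 48: 0 < 48 is true
  entry fee paid: no → false
  NOT currently suspended: yes → false
  rating ≤ 939: 1808 ≤ 939 is false
  federation ∈ {FIDE-A, FIDE-B, JUN, REG}: FIDE-B is in the set → true
  age ≤ 20 years: 62 ≤ 20 is false
  events in last 12 months < 6: 0 < 6 is true
Combine:
[1.2] NOT true = false
[1] false OR false OR true = true
[2.1] NOT true = false
[2] false OR false OR true = true
[3.2] NOT true = false
[3] true OR false = true
[4.1] NOT true = false
[4] false OR true = true
[5] false OR false OR true = true
[6.2] NOT false = true
[6] true OR true = true
[7.2] NOT false = true
[7] false OR true = true
[8] true OR false OR true = true
[root] true AND true AND true AND true AND true AND true AND true AND true = true
Overall: true → qualifies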